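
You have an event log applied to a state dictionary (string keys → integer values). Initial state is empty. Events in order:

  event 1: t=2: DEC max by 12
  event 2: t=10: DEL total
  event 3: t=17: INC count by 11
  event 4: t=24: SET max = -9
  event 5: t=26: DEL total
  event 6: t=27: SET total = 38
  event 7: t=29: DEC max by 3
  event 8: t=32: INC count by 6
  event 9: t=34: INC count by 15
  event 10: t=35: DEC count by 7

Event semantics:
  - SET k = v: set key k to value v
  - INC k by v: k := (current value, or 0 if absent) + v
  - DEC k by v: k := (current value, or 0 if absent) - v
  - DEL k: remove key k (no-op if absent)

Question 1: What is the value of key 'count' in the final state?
Track key 'count' through all 10 events:
  event 1 (t=2: DEC max by 12): count unchanged
  event 2 (t=10: DEL total): count unchanged
  event 3 (t=17: INC count by 11): count (absent) -> 11
  event 4 (t=24: SET max = -9): count unchanged
  event 5 (t=26: DEL total): count unchanged
  event 6 (t=27: SET total = 38): count unchanged
  event 7 (t=29: DEC max by 3): count unchanged
  event 8 (t=32: INC count by 6): count 11 -> 17
  event 9 (t=34: INC count by 15): count 17 -> 32
  event 10 (t=35: DEC count by 7): count 32 -> 25
Final: count = 25

Answer: 25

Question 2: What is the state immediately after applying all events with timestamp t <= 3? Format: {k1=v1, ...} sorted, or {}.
Answer: {max=-12}

Derivation:
Apply events with t <= 3 (1 events):
  after event 1 (t=2: DEC max by 12): {max=-12}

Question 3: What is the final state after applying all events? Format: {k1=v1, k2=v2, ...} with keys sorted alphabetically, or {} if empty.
  after event 1 (t=2: DEC max by 12): {max=-12}
  after event 2 (t=10: DEL total): {max=-12}
  after event 3 (t=17: INC count by 11): {count=11, max=-12}
  after event 4 (t=24: SET max = -9): {count=11, max=-9}
  after event 5 (t=26: DEL total): {count=11, max=-9}
  after event 6 (t=27: SET total = 38): {count=11, max=-9, total=38}
  after event 7 (t=29: DEC max by 3): {count=11, max=-12, total=38}
  after event 8 (t=32: INC count by 6): {count=17, max=-12, total=38}
  after event 9 (t=34: INC count by 15): {count=32, max=-12, total=38}
  after event 10 (t=35: DEC count by 7): {count=25, max=-12, total=38}

Answer: {count=25, max=-12, total=38}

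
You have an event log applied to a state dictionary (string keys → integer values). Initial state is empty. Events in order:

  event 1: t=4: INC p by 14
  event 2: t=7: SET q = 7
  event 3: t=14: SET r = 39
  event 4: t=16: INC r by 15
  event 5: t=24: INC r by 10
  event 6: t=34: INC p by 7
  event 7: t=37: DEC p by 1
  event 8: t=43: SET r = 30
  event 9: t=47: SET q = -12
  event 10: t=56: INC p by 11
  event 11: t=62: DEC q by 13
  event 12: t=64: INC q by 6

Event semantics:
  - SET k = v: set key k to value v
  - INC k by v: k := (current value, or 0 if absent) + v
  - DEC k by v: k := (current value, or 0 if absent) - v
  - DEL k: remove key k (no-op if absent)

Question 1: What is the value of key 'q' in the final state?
Track key 'q' through all 12 events:
  event 1 (t=4: INC p by 14): q unchanged
  event 2 (t=7: SET q = 7): q (absent) -> 7
  event 3 (t=14: SET r = 39): q unchanged
  event 4 (t=16: INC r by 15): q unchanged
  event 5 (t=24: INC r by 10): q unchanged
  event 6 (t=34: INC p by 7): q unchanged
  event 7 (t=37: DEC p by 1): q unchanged
  event 8 (t=43: SET r = 30): q unchanged
  event 9 (t=47: SET q = -12): q 7 -> -12
  event 10 (t=56: INC p by 11): q unchanged
  event 11 (t=62: DEC q by 13): q -12 -> -25
  event 12 (t=64: INC q by 6): q -25 -> -19
Final: q = -19

Answer: -19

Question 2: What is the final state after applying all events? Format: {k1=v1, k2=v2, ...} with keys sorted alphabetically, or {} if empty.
  after event 1 (t=4: INC p by 14): {p=14}
  after event 2 (t=7: SET q = 7): {p=14, q=7}
  after event 3 (t=14: SET r = 39): {p=14, q=7, r=39}
  after event 4 (t=16: INC r by 15): {p=14, q=7, r=54}
  after event 5 (t=24: INC r by 10): {p=14, q=7, r=64}
  after event 6 (t=34: INC p by 7): {p=21, q=7, r=64}
  after event 7 (t=37: DEC p by 1): {p=20, q=7, r=64}
  after event 8 (t=43: SET r = 30): {p=20, q=7, r=30}
  after event 9 (t=47: SET q = -12): {p=20, q=-12, r=30}
  after event 10 (t=56: INC p by 11): {p=31, q=-12, r=30}
  after event 11 (t=62: DEC q by 13): {p=31, q=-25, r=30}
  after event 12 (t=64: INC q by 6): {p=31, q=-19, r=30}

Answer: {p=31, q=-19, r=30}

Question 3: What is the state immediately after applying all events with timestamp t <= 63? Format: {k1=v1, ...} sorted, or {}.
Apply events with t <= 63 (11 events):
  after event 1 (t=4: INC p by 14): {p=14}
  after event 2 (t=7: SET q = 7): {p=14, q=7}
  after event 3 (t=14: SET r = 39): {p=14, q=7, r=39}
  after event 4 (t=16: INC r by 15): {p=14, q=7, r=54}
  after event 5 (t=24: INC r by 10): {p=14, q=7, r=64}
  after event 6 (t=34: INC p by 7): {p=21, q=7, r=64}
  after event 7 (t=37: DEC p by 1): {p=20, q=7, r=64}
  after event 8 (t=43: SET r = 30): {p=20, q=7, r=30}
  after event 9 (t=47: SET q = -12): {p=20, q=-12, r=30}
  after event 10 (t=56: INC p by 11): {p=31, q=-12, r=30}
  after event 11 (t=62: DEC q by 13): {p=31, q=-25, r=30}

Answer: {p=31, q=-25, r=30}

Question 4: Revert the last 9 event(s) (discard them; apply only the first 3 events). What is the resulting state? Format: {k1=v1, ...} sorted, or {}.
Keep first 3 events (discard last 9):
  after event 1 (t=4: INC p by 14): {p=14}
  after event 2 (t=7: SET q = 7): {p=14, q=7}
  after event 3 (t=14: SET r = 39): {p=14, q=7, r=39}

Answer: {p=14, q=7, r=39}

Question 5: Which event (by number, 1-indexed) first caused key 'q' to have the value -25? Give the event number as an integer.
Looking for first event where q becomes -25:
  event 2: q = 7
  event 3: q = 7
  event 4: q = 7
  event 5: q = 7
  event 6: q = 7
  event 7: q = 7
  event 8: q = 7
  event 9: q = -12
  event 10: q = -12
  event 11: q -12 -> -25  <-- first match

Answer: 11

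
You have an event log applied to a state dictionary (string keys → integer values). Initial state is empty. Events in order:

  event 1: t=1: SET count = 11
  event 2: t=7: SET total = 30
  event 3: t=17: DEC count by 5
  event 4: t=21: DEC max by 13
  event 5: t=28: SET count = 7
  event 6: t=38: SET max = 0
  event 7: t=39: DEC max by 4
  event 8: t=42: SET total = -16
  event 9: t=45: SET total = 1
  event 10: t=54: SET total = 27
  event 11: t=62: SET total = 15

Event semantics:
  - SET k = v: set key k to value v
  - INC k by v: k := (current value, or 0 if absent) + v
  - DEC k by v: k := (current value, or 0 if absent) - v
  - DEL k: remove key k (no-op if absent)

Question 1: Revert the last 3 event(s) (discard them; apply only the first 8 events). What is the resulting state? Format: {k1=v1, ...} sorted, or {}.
Answer: {count=7, max=-4, total=-16}

Derivation:
Keep first 8 events (discard last 3):
  after event 1 (t=1: SET count = 11): {count=11}
  after event 2 (t=7: SET total = 30): {count=11, total=30}
  after event 3 (t=17: DEC count by 5): {count=6, total=30}
  after event 4 (t=21: DEC max by 13): {count=6, max=-13, total=30}
  after event 5 (t=28: SET count = 7): {count=7, max=-13, total=30}
  after event 6 (t=38: SET max = 0): {count=7, max=0, total=30}
  after event 7 (t=39: DEC max by 4): {count=7, max=-4, total=30}
  after event 8 (t=42: SET total = -16): {count=7, max=-4, total=-16}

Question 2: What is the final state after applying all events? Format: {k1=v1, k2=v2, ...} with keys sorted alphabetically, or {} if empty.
  after event 1 (t=1: SET count = 11): {count=11}
  after event 2 (t=7: SET total = 30): {count=11, total=30}
  after event 3 (t=17: DEC count by 5): {count=6, total=30}
  after event 4 (t=21: DEC max by 13): {count=6, max=-13, total=30}
  after event 5 (t=28: SET count = 7): {count=7, max=-13, total=30}
  after event 6 (t=38: SET max = 0): {count=7, max=0, total=30}
  after event 7 (t=39: DEC max by 4): {count=7, max=-4, total=30}
  after event 8 (t=42: SET total = -16): {count=7, max=-4, total=-16}
  after event 9 (t=45: SET total = 1): {count=7, max=-4, total=1}
  after event 10 (t=54: SET total = 27): {count=7, max=-4, total=27}
  after event 11 (t=62: SET total = 15): {count=7, max=-4, total=15}

Answer: {count=7, max=-4, total=15}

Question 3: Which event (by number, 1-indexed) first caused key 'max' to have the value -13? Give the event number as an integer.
Answer: 4

Derivation:
Looking for first event where max becomes -13:
  event 4: max (absent) -> -13  <-- first match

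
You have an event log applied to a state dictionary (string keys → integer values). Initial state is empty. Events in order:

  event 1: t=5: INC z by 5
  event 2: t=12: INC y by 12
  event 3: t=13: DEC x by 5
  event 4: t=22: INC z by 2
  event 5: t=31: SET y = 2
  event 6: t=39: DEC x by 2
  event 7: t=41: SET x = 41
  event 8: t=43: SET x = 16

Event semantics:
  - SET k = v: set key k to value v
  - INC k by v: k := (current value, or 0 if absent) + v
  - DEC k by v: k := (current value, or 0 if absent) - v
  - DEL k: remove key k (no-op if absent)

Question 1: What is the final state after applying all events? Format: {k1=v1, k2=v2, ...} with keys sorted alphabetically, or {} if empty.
  after event 1 (t=5: INC z by 5): {z=5}
  after event 2 (t=12: INC y by 12): {y=12, z=5}
  after event 3 (t=13: DEC x by 5): {x=-5, y=12, z=5}
  after event 4 (t=22: INC z by 2): {x=-5, y=12, z=7}
  after event 5 (t=31: SET y = 2): {x=-5, y=2, z=7}
  after event 6 (t=39: DEC x by 2): {x=-7, y=2, z=7}
  after event 7 (t=41: SET x = 41): {x=41, y=2, z=7}
  after event 8 (t=43: SET x = 16): {x=16, y=2, z=7}

Answer: {x=16, y=2, z=7}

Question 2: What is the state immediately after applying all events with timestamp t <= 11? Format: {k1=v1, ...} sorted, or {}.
Apply events with t <= 11 (1 events):
  after event 1 (t=5: INC z by 5): {z=5}

Answer: {z=5}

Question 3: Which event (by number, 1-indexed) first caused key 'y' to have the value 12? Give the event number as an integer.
Looking for first event where y becomes 12:
  event 2: y (absent) -> 12  <-- first match

Answer: 2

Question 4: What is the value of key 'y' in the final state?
Track key 'y' through all 8 events:
  event 1 (t=5: INC z by 5): y unchanged
  event 2 (t=12: INC y by 12): y (absent) -> 12
  event 3 (t=13: DEC x by 5): y unchanged
  event 4 (t=22: INC z by 2): y unchanged
  event 5 (t=31: SET y = 2): y 12 -> 2
  event 6 (t=39: DEC x by 2): y unchanged
  event 7 (t=41: SET x = 41): y unchanged
  event 8 (t=43: SET x = 16): y unchanged
Final: y = 2

Answer: 2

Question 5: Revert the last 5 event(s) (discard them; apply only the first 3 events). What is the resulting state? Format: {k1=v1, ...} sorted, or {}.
Keep first 3 events (discard last 5):
  after event 1 (t=5: INC z by 5): {z=5}
  after event 2 (t=12: INC y by 12): {y=12, z=5}
  after event 3 (t=13: DEC x by 5): {x=-5, y=12, z=5}

Answer: {x=-5, y=12, z=5}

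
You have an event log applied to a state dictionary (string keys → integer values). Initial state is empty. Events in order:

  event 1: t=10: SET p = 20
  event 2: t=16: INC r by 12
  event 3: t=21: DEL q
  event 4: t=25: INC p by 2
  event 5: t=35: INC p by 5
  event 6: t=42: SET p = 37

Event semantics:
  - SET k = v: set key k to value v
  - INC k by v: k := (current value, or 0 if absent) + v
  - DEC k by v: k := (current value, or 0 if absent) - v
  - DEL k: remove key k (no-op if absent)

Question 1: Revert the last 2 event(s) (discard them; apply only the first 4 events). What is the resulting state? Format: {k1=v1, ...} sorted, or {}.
Answer: {p=22, r=12}

Derivation:
Keep first 4 events (discard last 2):
  after event 1 (t=10: SET p = 20): {p=20}
  after event 2 (t=16: INC r by 12): {p=20, r=12}
  after event 3 (t=21: DEL q): {p=20, r=12}
  after event 4 (t=25: INC p by 2): {p=22, r=12}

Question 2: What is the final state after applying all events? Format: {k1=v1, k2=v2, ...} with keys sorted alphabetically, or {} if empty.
Answer: {p=37, r=12}

Derivation:
  after event 1 (t=10: SET p = 20): {p=20}
  after event 2 (t=16: INC r by 12): {p=20, r=12}
  after event 3 (t=21: DEL q): {p=20, r=12}
  after event 4 (t=25: INC p by 2): {p=22, r=12}
  after event 5 (t=35: INC p by 5): {p=27, r=12}
  after event 6 (t=42: SET p = 37): {p=37, r=12}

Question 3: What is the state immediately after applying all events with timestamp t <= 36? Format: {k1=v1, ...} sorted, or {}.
Answer: {p=27, r=12}

Derivation:
Apply events with t <= 36 (5 events):
  after event 1 (t=10: SET p = 20): {p=20}
  after event 2 (t=16: INC r by 12): {p=20, r=12}
  after event 3 (t=21: DEL q): {p=20, r=12}
  after event 4 (t=25: INC p by 2): {p=22, r=12}
  after event 5 (t=35: INC p by 5): {p=27, r=12}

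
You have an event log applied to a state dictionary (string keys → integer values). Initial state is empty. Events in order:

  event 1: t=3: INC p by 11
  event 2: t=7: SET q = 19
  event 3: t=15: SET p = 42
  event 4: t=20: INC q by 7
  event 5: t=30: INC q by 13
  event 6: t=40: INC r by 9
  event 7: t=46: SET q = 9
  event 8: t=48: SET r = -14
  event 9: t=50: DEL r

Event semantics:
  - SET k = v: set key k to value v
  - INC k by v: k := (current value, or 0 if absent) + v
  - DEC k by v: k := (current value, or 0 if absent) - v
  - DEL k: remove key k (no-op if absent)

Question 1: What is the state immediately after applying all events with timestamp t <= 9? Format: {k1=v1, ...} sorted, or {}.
Apply events with t <= 9 (2 events):
  after event 1 (t=3: INC p by 11): {p=11}
  after event 2 (t=7: SET q = 19): {p=11, q=19}

Answer: {p=11, q=19}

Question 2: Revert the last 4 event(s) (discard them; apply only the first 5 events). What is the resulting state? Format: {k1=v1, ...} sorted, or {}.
Answer: {p=42, q=39}

Derivation:
Keep first 5 events (discard last 4):
  after event 1 (t=3: INC p by 11): {p=11}
  after event 2 (t=7: SET q = 19): {p=11, q=19}
  after event 3 (t=15: SET p = 42): {p=42, q=19}
  after event 4 (t=20: INC q by 7): {p=42, q=26}
  after event 5 (t=30: INC q by 13): {p=42, q=39}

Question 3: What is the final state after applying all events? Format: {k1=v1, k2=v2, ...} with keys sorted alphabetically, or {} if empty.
Answer: {p=42, q=9}

Derivation:
  after event 1 (t=3: INC p by 11): {p=11}
  after event 2 (t=7: SET q = 19): {p=11, q=19}
  after event 3 (t=15: SET p = 42): {p=42, q=19}
  after event 4 (t=20: INC q by 7): {p=42, q=26}
  after event 5 (t=30: INC q by 13): {p=42, q=39}
  after event 6 (t=40: INC r by 9): {p=42, q=39, r=9}
  after event 7 (t=46: SET q = 9): {p=42, q=9, r=9}
  after event 8 (t=48: SET r = -14): {p=42, q=9, r=-14}
  after event 9 (t=50: DEL r): {p=42, q=9}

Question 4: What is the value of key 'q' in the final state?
Track key 'q' through all 9 events:
  event 1 (t=3: INC p by 11): q unchanged
  event 2 (t=7: SET q = 19): q (absent) -> 19
  event 3 (t=15: SET p = 42): q unchanged
  event 4 (t=20: INC q by 7): q 19 -> 26
  event 5 (t=30: INC q by 13): q 26 -> 39
  event 6 (t=40: INC r by 9): q unchanged
  event 7 (t=46: SET q = 9): q 39 -> 9
  event 8 (t=48: SET r = -14): q unchanged
  event 9 (t=50: DEL r): q unchanged
Final: q = 9

Answer: 9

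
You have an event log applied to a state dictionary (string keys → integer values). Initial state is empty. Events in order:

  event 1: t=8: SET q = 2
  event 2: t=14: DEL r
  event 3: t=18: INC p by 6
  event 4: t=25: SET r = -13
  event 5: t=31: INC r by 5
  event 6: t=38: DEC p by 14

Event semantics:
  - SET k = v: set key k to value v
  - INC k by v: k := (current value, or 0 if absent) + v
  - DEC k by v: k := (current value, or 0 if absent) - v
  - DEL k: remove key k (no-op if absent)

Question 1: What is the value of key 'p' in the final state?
Track key 'p' through all 6 events:
  event 1 (t=8: SET q = 2): p unchanged
  event 2 (t=14: DEL r): p unchanged
  event 3 (t=18: INC p by 6): p (absent) -> 6
  event 4 (t=25: SET r = -13): p unchanged
  event 5 (t=31: INC r by 5): p unchanged
  event 6 (t=38: DEC p by 14): p 6 -> -8
Final: p = -8

Answer: -8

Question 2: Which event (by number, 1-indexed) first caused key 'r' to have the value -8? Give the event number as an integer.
Looking for first event where r becomes -8:
  event 4: r = -13
  event 5: r -13 -> -8  <-- first match

Answer: 5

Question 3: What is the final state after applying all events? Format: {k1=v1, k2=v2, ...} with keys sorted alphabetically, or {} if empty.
Answer: {p=-8, q=2, r=-8}

Derivation:
  after event 1 (t=8: SET q = 2): {q=2}
  after event 2 (t=14: DEL r): {q=2}
  after event 3 (t=18: INC p by 6): {p=6, q=2}
  after event 4 (t=25: SET r = -13): {p=6, q=2, r=-13}
  after event 5 (t=31: INC r by 5): {p=6, q=2, r=-8}
  after event 6 (t=38: DEC p by 14): {p=-8, q=2, r=-8}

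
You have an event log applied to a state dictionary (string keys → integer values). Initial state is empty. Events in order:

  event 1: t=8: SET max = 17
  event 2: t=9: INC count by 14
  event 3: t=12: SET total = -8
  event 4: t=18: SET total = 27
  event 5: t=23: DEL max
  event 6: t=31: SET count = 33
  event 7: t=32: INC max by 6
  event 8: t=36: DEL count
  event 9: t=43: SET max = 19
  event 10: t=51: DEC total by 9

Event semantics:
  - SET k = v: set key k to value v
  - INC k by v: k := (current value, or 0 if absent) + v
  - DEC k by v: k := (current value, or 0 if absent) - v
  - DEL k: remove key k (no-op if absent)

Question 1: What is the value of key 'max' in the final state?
Track key 'max' through all 10 events:
  event 1 (t=8: SET max = 17): max (absent) -> 17
  event 2 (t=9: INC count by 14): max unchanged
  event 3 (t=12: SET total = -8): max unchanged
  event 4 (t=18: SET total = 27): max unchanged
  event 5 (t=23: DEL max): max 17 -> (absent)
  event 6 (t=31: SET count = 33): max unchanged
  event 7 (t=32: INC max by 6): max (absent) -> 6
  event 8 (t=36: DEL count): max unchanged
  event 9 (t=43: SET max = 19): max 6 -> 19
  event 10 (t=51: DEC total by 9): max unchanged
Final: max = 19

Answer: 19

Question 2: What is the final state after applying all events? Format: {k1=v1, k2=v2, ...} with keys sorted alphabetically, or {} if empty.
  after event 1 (t=8: SET max = 17): {max=17}
  after event 2 (t=9: INC count by 14): {count=14, max=17}
  after event 3 (t=12: SET total = -8): {count=14, max=17, total=-8}
  after event 4 (t=18: SET total = 27): {count=14, max=17, total=27}
  after event 5 (t=23: DEL max): {count=14, total=27}
  after event 6 (t=31: SET count = 33): {count=33, total=27}
  after event 7 (t=32: INC max by 6): {count=33, max=6, total=27}
  after event 8 (t=36: DEL count): {max=6, total=27}
  after event 9 (t=43: SET max = 19): {max=19, total=27}
  after event 10 (t=51: DEC total by 9): {max=19, total=18}

Answer: {max=19, total=18}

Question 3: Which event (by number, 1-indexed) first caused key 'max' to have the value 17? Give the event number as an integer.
Answer: 1

Derivation:
Looking for first event where max becomes 17:
  event 1: max (absent) -> 17  <-- first match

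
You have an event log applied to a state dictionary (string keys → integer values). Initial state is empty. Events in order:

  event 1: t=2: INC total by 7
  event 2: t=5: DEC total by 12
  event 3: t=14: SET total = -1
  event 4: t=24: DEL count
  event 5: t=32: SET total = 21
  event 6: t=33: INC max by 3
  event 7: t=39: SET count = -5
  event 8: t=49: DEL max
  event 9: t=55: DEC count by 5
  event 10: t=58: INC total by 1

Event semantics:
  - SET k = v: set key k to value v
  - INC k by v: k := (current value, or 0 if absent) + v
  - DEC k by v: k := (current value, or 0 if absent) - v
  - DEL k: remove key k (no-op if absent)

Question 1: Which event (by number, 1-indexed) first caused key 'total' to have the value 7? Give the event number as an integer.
Answer: 1

Derivation:
Looking for first event where total becomes 7:
  event 1: total (absent) -> 7  <-- first match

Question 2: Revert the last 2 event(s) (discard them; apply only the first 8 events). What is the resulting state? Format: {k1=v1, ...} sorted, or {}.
Answer: {count=-5, total=21}

Derivation:
Keep first 8 events (discard last 2):
  after event 1 (t=2: INC total by 7): {total=7}
  after event 2 (t=5: DEC total by 12): {total=-5}
  after event 3 (t=14: SET total = -1): {total=-1}
  after event 4 (t=24: DEL count): {total=-1}
  after event 5 (t=32: SET total = 21): {total=21}
  after event 6 (t=33: INC max by 3): {max=3, total=21}
  after event 7 (t=39: SET count = -5): {count=-5, max=3, total=21}
  after event 8 (t=49: DEL max): {count=-5, total=21}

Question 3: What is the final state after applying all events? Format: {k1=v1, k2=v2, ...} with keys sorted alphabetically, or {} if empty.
  after event 1 (t=2: INC total by 7): {total=7}
  after event 2 (t=5: DEC total by 12): {total=-5}
  after event 3 (t=14: SET total = -1): {total=-1}
  after event 4 (t=24: DEL count): {total=-1}
  after event 5 (t=32: SET total = 21): {total=21}
  after event 6 (t=33: INC max by 3): {max=3, total=21}
  after event 7 (t=39: SET count = -5): {count=-5, max=3, total=21}
  after event 8 (t=49: DEL max): {count=-5, total=21}
  after event 9 (t=55: DEC count by 5): {count=-10, total=21}
  after event 10 (t=58: INC total by 1): {count=-10, total=22}

Answer: {count=-10, total=22}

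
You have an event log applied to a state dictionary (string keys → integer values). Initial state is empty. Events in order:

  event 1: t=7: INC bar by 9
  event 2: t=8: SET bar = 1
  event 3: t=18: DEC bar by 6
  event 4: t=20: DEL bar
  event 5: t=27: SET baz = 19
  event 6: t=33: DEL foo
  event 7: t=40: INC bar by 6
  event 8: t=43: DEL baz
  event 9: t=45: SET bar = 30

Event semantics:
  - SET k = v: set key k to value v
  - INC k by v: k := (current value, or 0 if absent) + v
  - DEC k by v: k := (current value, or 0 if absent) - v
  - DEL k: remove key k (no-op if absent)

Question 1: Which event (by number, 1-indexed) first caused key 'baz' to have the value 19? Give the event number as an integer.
Answer: 5

Derivation:
Looking for first event where baz becomes 19:
  event 5: baz (absent) -> 19  <-- first match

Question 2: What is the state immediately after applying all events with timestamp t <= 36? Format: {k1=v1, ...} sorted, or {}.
Apply events with t <= 36 (6 events):
  after event 1 (t=7: INC bar by 9): {bar=9}
  after event 2 (t=8: SET bar = 1): {bar=1}
  after event 3 (t=18: DEC bar by 6): {bar=-5}
  after event 4 (t=20: DEL bar): {}
  after event 5 (t=27: SET baz = 19): {baz=19}
  after event 6 (t=33: DEL foo): {baz=19}

Answer: {baz=19}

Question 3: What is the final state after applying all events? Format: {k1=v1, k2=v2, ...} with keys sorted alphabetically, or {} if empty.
  after event 1 (t=7: INC bar by 9): {bar=9}
  after event 2 (t=8: SET bar = 1): {bar=1}
  after event 3 (t=18: DEC bar by 6): {bar=-5}
  after event 4 (t=20: DEL bar): {}
  after event 5 (t=27: SET baz = 19): {baz=19}
  after event 6 (t=33: DEL foo): {baz=19}
  after event 7 (t=40: INC bar by 6): {bar=6, baz=19}
  after event 8 (t=43: DEL baz): {bar=6}
  after event 9 (t=45: SET bar = 30): {bar=30}

Answer: {bar=30}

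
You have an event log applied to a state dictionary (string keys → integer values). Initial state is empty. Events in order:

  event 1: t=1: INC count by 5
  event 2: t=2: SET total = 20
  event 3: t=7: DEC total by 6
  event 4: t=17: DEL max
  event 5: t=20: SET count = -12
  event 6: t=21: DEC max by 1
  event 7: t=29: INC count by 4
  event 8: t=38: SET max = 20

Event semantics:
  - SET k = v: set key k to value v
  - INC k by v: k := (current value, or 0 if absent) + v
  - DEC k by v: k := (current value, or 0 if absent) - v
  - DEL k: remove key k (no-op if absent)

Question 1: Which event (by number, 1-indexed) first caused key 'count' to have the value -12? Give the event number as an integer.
Answer: 5

Derivation:
Looking for first event where count becomes -12:
  event 1: count = 5
  event 2: count = 5
  event 3: count = 5
  event 4: count = 5
  event 5: count 5 -> -12  <-- first match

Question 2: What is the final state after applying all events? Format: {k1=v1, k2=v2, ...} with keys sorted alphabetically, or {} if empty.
  after event 1 (t=1: INC count by 5): {count=5}
  after event 2 (t=2: SET total = 20): {count=5, total=20}
  after event 3 (t=7: DEC total by 6): {count=5, total=14}
  after event 4 (t=17: DEL max): {count=5, total=14}
  after event 5 (t=20: SET count = -12): {count=-12, total=14}
  after event 6 (t=21: DEC max by 1): {count=-12, max=-1, total=14}
  after event 7 (t=29: INC count by 4): {count=-8, max=-1, total=14}
  after event 8 (t=38: SET max = 20): {count=-8, max=20, total=14}

Answer: {count=-8, max=20, total=14}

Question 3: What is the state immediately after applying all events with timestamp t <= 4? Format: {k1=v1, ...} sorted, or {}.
Apply events with t <= 4 (2 events):
  after event 1 (t=1: INC count by 5): {count=5}
  after event 2 (t=2: SET total = 20): {count=5, total=20}

Answer: {count=5, total=20}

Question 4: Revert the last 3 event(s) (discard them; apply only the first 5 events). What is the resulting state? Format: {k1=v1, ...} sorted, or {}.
Answer: {count=-12, total=14}

Derivation:
Keep first 5 events (discard last 3):
  after event 1 (t=1: INC count by 5): {count=5}
  after event 2 (t=2: SET total = 20): {count=5, total=20}
  after event 3 (t=7: DEC total by 6): {count=5, total=14}
  after event 4 (t=17: DEL max): {count=5, total=14}
  after event 5 (t=20: SET count = -12): {count=-12, total=14}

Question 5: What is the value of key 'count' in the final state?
Answer: -8

Derivation:
Track key 'count' through all 8 events:
  event 1 (t=1: INC count by 5): count (absent) -> 5
  event 2 (t=2: SET total = 20): count unchanged
  event 3 (t=7: DEC total by 6): count unchanged
  event 4 (t=17: DEL max): count unchanged
  event 5 (t=20: SET count = -12): count 5 -> -12
  event 6 (t=21: DEC max by 1): count unchanged
  event 7 (t=29: INC count by 4): count -12 -> -8
  event 8 (t=38: SET max = 20): count unchanged
Final: count = -8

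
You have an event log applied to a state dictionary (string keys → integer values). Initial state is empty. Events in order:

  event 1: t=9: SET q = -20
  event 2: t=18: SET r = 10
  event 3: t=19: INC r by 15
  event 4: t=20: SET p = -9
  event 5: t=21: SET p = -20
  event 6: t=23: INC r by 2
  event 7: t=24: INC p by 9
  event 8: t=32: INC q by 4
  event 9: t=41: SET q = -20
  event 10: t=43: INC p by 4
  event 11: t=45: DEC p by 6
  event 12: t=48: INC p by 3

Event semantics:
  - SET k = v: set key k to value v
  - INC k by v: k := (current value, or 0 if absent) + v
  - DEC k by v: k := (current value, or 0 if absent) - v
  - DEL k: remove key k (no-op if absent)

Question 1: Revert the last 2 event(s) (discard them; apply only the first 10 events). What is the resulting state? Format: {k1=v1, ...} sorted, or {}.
Keep first 10 events (discard last 2):
  after event 1 (t=9: SET q = -20): {q=-20}
  after event 2 (t=18: SET r = 10): {q=-20, r=10}
  after event 3 (t=19: INC r by 15): {q=-20, r=25}
  after event 4 (t=20: SET p = -9): {p=-9, q=-20, r=25}
  after event 5 (t=21: SET p = -20): {p=-20, q=-20, r=25}
  after event 6 (t=23: INC r by 2): {p=-20, q=-20, r=27}
  after event 7 (t=24: INC p by 9): {p=-11, q=-20, r=27}
  after event 8 (t=32: INC q by 4): {p=-11, q=-16, r=27}
  after event 9 (t=41: SET q = -20): {p=-11, q=-20, r=27}
  after event 10 (t=43: INC p by 4): {p=-7, q=-20, r=27}

Answer: {p=-7, q=-20, r=27}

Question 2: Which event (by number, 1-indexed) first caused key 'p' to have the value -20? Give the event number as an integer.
Looking for first event where p becomes -20:
  event 4: p = -9
  event 5: p -9 -> -20  <-- first match

Answer: 5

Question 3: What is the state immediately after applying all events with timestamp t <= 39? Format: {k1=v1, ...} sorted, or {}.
Apply events with t <= 39 (8 events):
  after event 1 (t=9: SET q = -20): {q=-20}
  after event 2 (t=18: SET r = 10): {q=-20, r=10}
  after event 3 (t=19: INC r by 15): {q=-20, r=25}
  after event 4 (t=20: SET p = -9): {p=-9, q=-20, r=25}
  after event 5 (t=21: SET p = -20): {p=-20, q=-20, r=25}
  after event 6 (t=23: INC r by 2): {p=-20, q=-20, r=27}
  after event 7 (t=24: INC p by 9): {p=-11, q=-20, r=27}
  after event 8 (t=32: INC q by 4): {p=-11, q=-16, r=27}

Answer: {p=-11, q=-16, r=27}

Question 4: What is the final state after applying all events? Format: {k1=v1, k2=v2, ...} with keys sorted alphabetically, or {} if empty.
Answer: {p=-10, q=-20, r=27}

Derivation:
  after event 1 (t=9: SET q = -20): {q=-20}
  after event 2 (t=18: SET r = 10): {q=-20, r=10}
  after event 3 (t=19: INC r by 15): {q=-20, r=25}
  after event 4 (t=20: SET p = -9): {p=-9, q=-20, r=25}
  after event 5 (t=21: SET p = -20): {p=-20, q=-20, r=25}
  after event 6 (t=23: INC r by 2): {p=-20, q=-20, r=27}
  after event 7 (t=24: INC p by 9): {p=-11, q=-20, r=27}
  after event 8 (t=32: INC q by 4): {p=-11, q=-16, r=27}
  after event 9 (t=41: SET q = -20): {p=-11, q=-20, r=27}
  after event 10 (t=43: INC p by 4): {p=-7, q=-20, r=27}
  after event 11 (t=45: DEC p by 6): {p=-13, q=-20, r=27}
  after event 12 (t=48: INC p by 3): {p=-10, q=-20, r=27}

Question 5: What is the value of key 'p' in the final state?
Answer: -10

Derivation:
Track key 'p' through all 12 events:
  event 1 (t=9: SET q = -20): p unchanged
  event 2 (t=18: SET r = 10): p unchanged
  event 3 (t=19: INC r by 15): p unchanged
  event 4 (t=20: SET p = -9): p (absent) -> -9
  event 5 (t=21: SET p = -20): p -9 -> -20
  event 6 (t=23: INC r by 2): p unchanged
  event 7 (t=24: INC p by 9): p -20 -> -11
  event 8 (t=32: INC q by 4): p unchanged
  event 9 (t=41: SET q = -20): p unchanged
  event 10 (t=43: INC p by 4): p -11 -> -7
  event 11 (t=45: DEC p by 6): p -7 -> -13
  event 12 (t=48: INC p by 3): p -13 -> -10
Final: p = -10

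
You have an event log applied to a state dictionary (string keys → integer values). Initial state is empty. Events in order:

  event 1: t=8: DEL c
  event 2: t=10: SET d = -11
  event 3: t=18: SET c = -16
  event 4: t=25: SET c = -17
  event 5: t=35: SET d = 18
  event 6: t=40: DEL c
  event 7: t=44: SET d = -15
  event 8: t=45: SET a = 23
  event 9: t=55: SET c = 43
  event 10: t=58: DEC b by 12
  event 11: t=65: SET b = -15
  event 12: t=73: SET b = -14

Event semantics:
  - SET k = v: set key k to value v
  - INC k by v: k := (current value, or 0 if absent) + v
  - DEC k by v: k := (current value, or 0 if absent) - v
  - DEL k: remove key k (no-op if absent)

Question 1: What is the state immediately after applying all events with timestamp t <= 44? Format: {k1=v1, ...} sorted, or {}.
Answer: {d=-15}

Derivation:
Apply events with t <= 44 (7 events):
  after event 1 (t=8: DEL c): {}
  after event 2 (t=10: SET d = -11): {d=-11}
  after event 3 (t=18: SET c = -16): {c=-16, d=-11}
  after event 4 (t=25: SET c = -17): {c=-17, d=-11}
  after event 5 (t=35: SET d = 18): {c=-17, d=18}
  after event 6 (t=40: DEL c): {d=18}
  after event 7 (t=44: SET d = -15): {d=-15}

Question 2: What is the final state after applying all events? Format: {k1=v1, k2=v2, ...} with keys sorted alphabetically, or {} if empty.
Answer: {a=23, b=-14, c=43, d=-15}

Derivation:
  after event 1 (t=8: DEL c): {}
  after event 2 (t=10: SET d = -11): {d=-11}
  after event 3 (t=18: SET c = -16): {c=-16, d=-11}
  after event 4 (t=25: SET c = -17): {c=-17, d=-11}
  after event 5 (t=35: SET d = 18): {c=-17, d=18}
  after event 6 (t=40: DEL c): {d=18}
  after event 7 (t=44: SET d = -15): {d=-15}
  after event 8 (t=45: SET a = 23): {a=23, d=-15}
  after event 9 (t=55: SET c = 43): {a=23, c=43, d=-15}
  after event 10 (t=58: DEC b by 12): {a=23, b=-12, c=43, d=-15}
  after event 11 (t=65: SET b = -15): {a=23, b=-15, c=43, d=-15}
  after event 12 (t=73: SET b = -14): {a=23, b=-14, c=43, d=-15}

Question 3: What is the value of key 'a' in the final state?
Track key 'a' through all 12 events:
  event 1 (t=8: DEL c): a unchanged
  event 2 (t=10: SET d = -11): a unchanged
  event 3 (t=18: SET c = -16): a unchanged
  event 4 (t=25: SET c = -17): a unchanged
  event 5 (t=35: SET d = 18): a unchanged
  event 6 (t=40: DEL c): a unchanged
  event 7 (t=44: SET d = -15): a unchanged
  event 8 (t=45: SET a = 23): a (absent) -> 23
  event 9 (t=55: SET c = 43): a unchanged
  event 10 (t=58: DEC b by 12): a unchanged
  event 11 (t=65: SET b = -15): a unchanged
  event 12 (t=73: SET b = -14): a unchanged
Final: a = 23

Answer: 23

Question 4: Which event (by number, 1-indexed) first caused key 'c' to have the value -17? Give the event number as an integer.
Looking for first event where c becomes -17:
  event 3: c = -16
  event 4: c -16 -> -17  <-- first match

Answer: 4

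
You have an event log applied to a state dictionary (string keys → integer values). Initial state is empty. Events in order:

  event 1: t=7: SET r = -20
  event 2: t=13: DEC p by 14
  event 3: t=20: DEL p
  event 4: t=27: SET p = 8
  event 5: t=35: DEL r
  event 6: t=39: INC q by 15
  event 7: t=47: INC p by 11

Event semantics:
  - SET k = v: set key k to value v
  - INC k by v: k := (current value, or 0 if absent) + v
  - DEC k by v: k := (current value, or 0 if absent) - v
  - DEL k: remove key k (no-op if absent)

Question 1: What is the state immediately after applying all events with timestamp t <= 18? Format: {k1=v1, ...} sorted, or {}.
Apply events with t <= 18 (2 events):
  after event 1 (t=7: SET r = -20): {r=-20}
  after event 2 (t=13: DEC p by 14): {p=-14, r=-20}

Answer: {p=-14, r=-20}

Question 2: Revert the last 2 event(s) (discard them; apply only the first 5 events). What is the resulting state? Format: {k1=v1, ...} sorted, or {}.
Keep first 5 events (discard last 2):
  after event 1 (t=7: SET r = -20): {r=-20}
  after event 2 (t=13: DEC p by 14): {p=-14, r=-20}
  after event 3 (t=20: DEL p): {r=-20}
  after event 4 (t=27: SET p = 8): {p=8, r=-20}
  after event 5 (t=35: DEL r): {p=8}

Answer: {p=8}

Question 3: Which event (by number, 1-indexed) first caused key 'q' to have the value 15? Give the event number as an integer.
Answer: 6

Derivation:
Looking for first event where q becomes 15:
  event 6: q (absent) -> 15  <-- first match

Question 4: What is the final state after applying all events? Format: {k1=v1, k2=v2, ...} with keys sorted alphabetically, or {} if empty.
Answer: {p=19, q=15}

Derivation:
  after event 1 (t=7: SET r = -20): {r=-20}
  after event 2 (t=13: DEC p by 14): {p=-14, r=-20}
  after event 3 (t=20: DEL p): {r=-20}
  after event 4 (t=27: SET p = 8): {p=8, r=-20}
  after event 5 (t=35: DEL r): {p=8}
  after event 6 (t=39: INC q by 15): {p=8, q=15}
  after event 7 (t=47: INC p by 11): {p=19, q=15}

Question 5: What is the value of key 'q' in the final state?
Track key 'q' through all 7 events:
  event 1 (t=7: SET r = -20): q unchanged
  event 2 (t=13: DEC p by 14): q unchanged
  event 3 (t=20: DEL p): q unchanged
  event 4 (t=27: SET p = 8): q unchanged
  event 5 (t=35: DEL r): q unchanged
  event 6 (t=39: INC q by 15): q (absent) -> 15
  event 7 (t=47: INC p by 11): q unchanged
Final: q = 15

Answer: 15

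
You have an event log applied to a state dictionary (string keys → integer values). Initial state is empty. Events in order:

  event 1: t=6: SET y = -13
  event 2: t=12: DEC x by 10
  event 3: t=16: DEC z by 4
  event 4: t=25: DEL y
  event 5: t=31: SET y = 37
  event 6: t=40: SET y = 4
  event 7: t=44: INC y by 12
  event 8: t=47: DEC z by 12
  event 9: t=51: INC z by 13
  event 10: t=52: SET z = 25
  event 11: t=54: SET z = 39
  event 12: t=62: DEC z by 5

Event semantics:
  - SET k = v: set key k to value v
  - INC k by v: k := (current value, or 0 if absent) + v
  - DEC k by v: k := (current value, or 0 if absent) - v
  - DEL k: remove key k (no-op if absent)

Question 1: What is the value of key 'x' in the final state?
Answer: -10

Derivation:
Track key 'x' through all 12 events:
  event 1 (t=6: SET y = -13): x unchanged
  event 2 (t=12: DEC x by 10): x (absent) -> -10
  event 3 (t=16: DEC z by 4): x unchanged
  event 4 (t=25: DEL y): x unchanged
  event 5 (t=31: SET y = 37): x unchanged
  event 6 (t=40: SET y = 4): x unchanged
  event 7 (t=44: INC y by 12): x unchanged
  event 8 (t=47: DEC z by 12): x unchanged
  event 9 (t=51: INC z by 13): x unchanged
  event 10 (t=52: SET z = 25): x unchanged
  event 11 (t=54: SET z = 39): x unchanged
  event 12 (t=62: DEC z by 5): x unchanged
Final: x = -10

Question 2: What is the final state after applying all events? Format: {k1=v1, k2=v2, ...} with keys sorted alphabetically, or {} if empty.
  after event 1 (t=6: SET y = -13): {y=-13}
  after event 2 (t=12: DEC x by 10): {x=-10, y=-13}
  after event 3 (t=16: DEC z by 4): {x=-10, y=-13, z=-4}
  after event 4 (t=25: DEL y): {x=-10, z=-4}
  after event 5 (t=31: SET y = 37): {x=-10, y=37, z=-4}
  after event 6 (t=40: SET y = 4): {x=-10, y=4, z=-4}
  after event 7 (t=44: INC y by 12): {x=-10, y=16, z=-4}
  after event 8 (t=47: DEC z by 12): {x=-10, y=16, z=-16}
  after event 9 (t=51: INC z by 13): {x=-10, y=16, z=-3}
  after event 10 (t=52: SET z = 25): {x=-10, y=16, z=25}
  after event 11 (t=54: SET z = 39): {x=-10, y=16, z=39}
  after event 12 (t=62: DEC z by 5): {x=-10, y=16, z=34}

Answer: {x=-10, y=16, z=34}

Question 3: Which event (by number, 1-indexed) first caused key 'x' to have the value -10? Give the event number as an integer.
Answer: 2

Derivation:
Looking for first event where x becomes -10:
  event 2: x (absent) -> -10  <-- first match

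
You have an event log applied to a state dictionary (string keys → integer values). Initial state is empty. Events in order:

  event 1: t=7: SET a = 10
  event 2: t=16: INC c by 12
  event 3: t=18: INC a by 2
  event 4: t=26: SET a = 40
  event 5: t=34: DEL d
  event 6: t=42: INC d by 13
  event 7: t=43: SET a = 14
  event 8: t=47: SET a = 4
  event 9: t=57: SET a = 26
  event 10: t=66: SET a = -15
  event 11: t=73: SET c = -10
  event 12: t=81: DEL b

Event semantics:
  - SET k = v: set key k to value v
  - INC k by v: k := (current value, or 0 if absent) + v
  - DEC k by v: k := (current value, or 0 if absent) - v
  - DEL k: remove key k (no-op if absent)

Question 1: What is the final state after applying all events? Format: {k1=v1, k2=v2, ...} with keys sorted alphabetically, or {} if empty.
Answer: {a=-15, c=-10, d=13}

Derivation:
  after event 1 (t=7: SET a = 10): {a=10}
  after event 2 (t=16: INC c by 12): {a=10, c=12}
  after event 3 (t=18: INC a by 2): {a=12, c=12}
  after event 4 (t=26: SET a = 40): {a=40, c=12}
  after event 5 (t=34: DEL d): {a=40, c=12}
  after event 6 (t=42: INC d by 13): {a=40, c=12, d=13}
  after event 7 (t=43: SET a = 14): {a=14, c=12, d=13}
  after event 8 (t=47: SET a = 4): {a=4, c=12, d=13}
  after event 9 (t=57: SET a = 26): {a=26, c=12, d=13}
  after event 10 (t=66: SET a = -15): {a=-15, c=12, d=13}
  after event 11 (t=73: SET c = -10): {a=-15, c=-10, d=13}
  after event 12 (t=81: DEL b): {a=-15, c=-10, d=13}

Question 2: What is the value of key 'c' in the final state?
Answer: -10

Derivation:
Track key 'c' through all 12 events:
  event 1 (t=7: SET a = 10): c unchanged
  event 2 (t=16: INC c by 12): c (absent) -> 12
  event 3 (t=18: INC a by 2): c unchanged
  event 4 (t=26: SET a = 40): c unchanged
  event 5 (t=34: DEL d): c unchanged
  event 6 (t=42: INC d by 13): c unchanged
  event 7 (t=43: SET a = 14): c unchanged
  event 8 (t=47: SET a = 4): c unchanged
  event 9 (t=57: SET a = 26): c unchanged
  event 10 (t=66: SET a = -15): c unchanged
  event 11 (t=73: SET c = -10): c 12 -> -10
  event 12 (t=81: DEL b): c unchanged
Final: c = -10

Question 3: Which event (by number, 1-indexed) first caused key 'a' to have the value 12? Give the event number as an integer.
Answer: 3

Derivation:
Looking for first event where a becomes 12:
  event 1: a = 10
  event 2: a = 10
  event 3: a 10 -> 12  <-- first match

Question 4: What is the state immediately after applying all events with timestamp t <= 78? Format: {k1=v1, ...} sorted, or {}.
Apply events with t <= 78 (11 events):
  after event 1 (t=7: SET a = 10): {a=10}
  after event 2 (t=16: INC c by 12): {a=10, c=12}
  after event 3 (t=18: INC a by 2): {a=12, c=12}
  after event 4 (t=26: SET a = 40): {a=40, c=12}
  after event 5 (t=34: DEL d): {a=40, c=12}
  after event 6 (t=42: INC d by 13): {a=40, c=12, d=13}
  after event 7 (t=43: SET a = 14): {a=14, c=12, d=13}
  after event 8 (t=47: SET a = 4): {a=4, c=12, d=13}
  after event 9 (t=57: SET a = 26): {a=26, c=12, d=13}
  after event 10 (t=66: SET a = -15): {a=-15, c=12, d=13}
  after event 11 (t=73: SET c = -10): {a=-15, c=-10, d=13}

Answer: {a=-15, c=-10, d=13}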